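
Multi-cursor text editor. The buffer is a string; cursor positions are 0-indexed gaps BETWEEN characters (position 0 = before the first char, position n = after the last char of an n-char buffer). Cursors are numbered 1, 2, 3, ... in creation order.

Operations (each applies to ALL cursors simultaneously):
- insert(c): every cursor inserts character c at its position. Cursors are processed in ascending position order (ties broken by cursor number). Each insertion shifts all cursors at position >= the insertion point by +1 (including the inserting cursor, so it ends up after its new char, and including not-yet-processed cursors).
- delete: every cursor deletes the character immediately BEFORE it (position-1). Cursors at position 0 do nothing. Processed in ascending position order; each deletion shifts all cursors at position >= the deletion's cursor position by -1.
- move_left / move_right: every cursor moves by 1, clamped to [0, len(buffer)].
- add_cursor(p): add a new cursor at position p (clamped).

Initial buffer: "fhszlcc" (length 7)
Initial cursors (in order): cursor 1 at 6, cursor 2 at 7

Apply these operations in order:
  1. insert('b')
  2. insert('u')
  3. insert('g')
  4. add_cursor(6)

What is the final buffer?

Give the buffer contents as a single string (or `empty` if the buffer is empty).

Answer: fhszlcbugcbug

Derivation:
After op 1 (insert('b')): buffer="fhszlcbcb" (len 9), cursors c1@7 c2@9, authorship ......1.2
After op 2 (insert('u')): buffer="fhszlcbucbu" (len 11), cursors c1@8 c2@11, authorship ......11.22
After op 3 (insert('g')): buffer="fhszlcbugcbug" (len 13), cursors c1@9 c2@13, authorship ......111.222
After op 4 (add_cursor(6)): buffer="fhszlcbugcbug" (len 13), cursors c3@6 c1@9 c2@13, authorship ......111.222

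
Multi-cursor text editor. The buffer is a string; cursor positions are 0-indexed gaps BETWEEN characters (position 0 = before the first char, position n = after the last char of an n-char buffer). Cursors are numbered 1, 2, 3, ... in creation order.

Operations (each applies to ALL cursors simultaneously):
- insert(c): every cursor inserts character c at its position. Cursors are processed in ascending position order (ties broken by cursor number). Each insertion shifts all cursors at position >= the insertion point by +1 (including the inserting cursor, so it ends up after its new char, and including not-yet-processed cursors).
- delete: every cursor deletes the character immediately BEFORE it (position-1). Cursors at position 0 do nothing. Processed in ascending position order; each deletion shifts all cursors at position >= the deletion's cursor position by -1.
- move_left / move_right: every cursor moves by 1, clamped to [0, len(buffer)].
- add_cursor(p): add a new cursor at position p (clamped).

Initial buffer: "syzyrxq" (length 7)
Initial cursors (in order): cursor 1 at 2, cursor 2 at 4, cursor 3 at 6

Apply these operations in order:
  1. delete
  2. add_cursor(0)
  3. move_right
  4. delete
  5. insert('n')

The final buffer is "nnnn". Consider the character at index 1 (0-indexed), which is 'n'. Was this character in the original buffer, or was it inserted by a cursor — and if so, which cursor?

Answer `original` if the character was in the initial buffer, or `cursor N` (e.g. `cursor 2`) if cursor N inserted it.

After op 1 (delete): buffer="szrq" (len 4), cursors c1@1 c2@2 c3@3, authorship ....
After op 2 (add_cursor(0)): buffer="szrq" (len 4), cursors c4@0 c1@1 c2@2 c3@3, authorship ....
After op 3 (move_right): buffer="szrq" (len 4), cursors c4@1 c1@2 c2@3 c3@4, authorship ....
After op 4 (delete): buffer="" (len 0), cursors c1@0 c2@0 c3@0 c4@0, authorship 
After op 5 (insert('n')): buffer="nnnn" (len 4), cursors c1@4 c2@4 c3@4 c4@4, authorship 1234
Authorship (.=original, N=cursor N): 1 2 3 4
Index 1: author = 2

Answer: cursor 2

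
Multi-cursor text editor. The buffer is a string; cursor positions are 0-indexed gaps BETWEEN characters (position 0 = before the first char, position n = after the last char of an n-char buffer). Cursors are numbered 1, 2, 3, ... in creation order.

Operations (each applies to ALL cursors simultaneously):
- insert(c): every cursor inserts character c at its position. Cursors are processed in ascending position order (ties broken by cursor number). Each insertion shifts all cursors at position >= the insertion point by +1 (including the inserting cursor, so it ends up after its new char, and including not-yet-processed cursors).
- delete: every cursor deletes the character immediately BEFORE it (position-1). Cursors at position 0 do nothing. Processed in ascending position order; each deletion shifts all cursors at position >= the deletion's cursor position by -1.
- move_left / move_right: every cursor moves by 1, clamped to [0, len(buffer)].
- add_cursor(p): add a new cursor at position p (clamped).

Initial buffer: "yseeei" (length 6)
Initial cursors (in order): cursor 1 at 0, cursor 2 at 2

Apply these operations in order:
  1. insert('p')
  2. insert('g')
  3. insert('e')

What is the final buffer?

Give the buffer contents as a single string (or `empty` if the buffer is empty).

After op 1 (insert('p')): buffer="pyspeeei" (len 8), cursors c1@1 c2@4, authorship 1..2....
After op 2 (insert('g')): buffer="pgyspgeeei" (len 10), cursors c1@2 c2@6, authorship 11..22....
After op 3 (insert('e')): buffer="pgeyspgeeeei" (len 12), cursors c1@3 c2@8, authorship 111..222....

Answer: pgeyspgeeeei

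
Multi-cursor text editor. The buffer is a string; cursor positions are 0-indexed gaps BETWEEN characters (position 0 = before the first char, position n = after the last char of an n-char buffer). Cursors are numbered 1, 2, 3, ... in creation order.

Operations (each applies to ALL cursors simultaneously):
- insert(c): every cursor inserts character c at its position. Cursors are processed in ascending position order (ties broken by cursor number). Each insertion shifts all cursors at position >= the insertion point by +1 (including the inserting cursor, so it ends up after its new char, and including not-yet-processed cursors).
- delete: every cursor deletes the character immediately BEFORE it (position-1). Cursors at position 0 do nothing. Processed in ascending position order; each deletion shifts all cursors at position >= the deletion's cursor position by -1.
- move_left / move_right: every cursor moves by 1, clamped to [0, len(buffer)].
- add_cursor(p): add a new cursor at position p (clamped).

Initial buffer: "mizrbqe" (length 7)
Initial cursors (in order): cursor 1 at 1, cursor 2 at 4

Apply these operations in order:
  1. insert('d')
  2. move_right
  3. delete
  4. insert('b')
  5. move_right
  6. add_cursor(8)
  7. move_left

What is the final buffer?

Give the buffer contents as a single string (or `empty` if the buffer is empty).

Answer: mdbzrdbqe

Derivation:
After op 1 (insert('d')): buffer="mdizrdbqe" (len 9), cursors c1@2 c2@6, authorship .1...2...
After op 2 (move_right): buffer="mdizrdbqe" (len 9), cursors c1@3 c2@7, authorship .1...2...
After op 3 (delete): buffer="mdzrdqe" (len 7), cursors c1@2 c2@5, authorship .1..2..
After op 4 (insert('b')): buffer="mdbzrdbqe" (len 9), cursors c1@3 c2@7, authorship .11..22..
After op 5 (move_right): buffer="mdbzrdbqe" (len 9), cursors c1@4 c2@8, authorship .11..22..
After op 6 (add_cursor(8)): buffer="mdbzrdbqe" (len 9), cursors c1@4 c2@8 c3@8, authorship .11..22..
After op 7 (move_left): buffer="mdbzrdbqe" (len 9), cursors c1@3 c2@7 c3@7, authorship .11..22..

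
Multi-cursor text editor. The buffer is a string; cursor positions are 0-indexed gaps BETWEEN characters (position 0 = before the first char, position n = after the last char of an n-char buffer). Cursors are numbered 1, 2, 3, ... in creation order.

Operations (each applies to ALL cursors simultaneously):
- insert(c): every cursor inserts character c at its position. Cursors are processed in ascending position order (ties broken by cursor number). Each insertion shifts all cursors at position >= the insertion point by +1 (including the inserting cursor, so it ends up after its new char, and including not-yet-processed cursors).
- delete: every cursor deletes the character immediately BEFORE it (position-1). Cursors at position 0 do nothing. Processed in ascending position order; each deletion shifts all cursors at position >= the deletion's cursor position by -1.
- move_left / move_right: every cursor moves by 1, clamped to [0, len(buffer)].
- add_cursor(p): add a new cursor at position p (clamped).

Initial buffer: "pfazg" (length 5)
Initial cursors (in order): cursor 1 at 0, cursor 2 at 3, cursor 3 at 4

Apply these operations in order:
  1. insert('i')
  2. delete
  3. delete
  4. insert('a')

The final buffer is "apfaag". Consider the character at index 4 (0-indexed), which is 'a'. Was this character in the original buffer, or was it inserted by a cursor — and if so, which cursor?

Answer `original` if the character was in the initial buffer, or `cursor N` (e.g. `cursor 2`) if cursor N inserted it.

After op 1 (insert('i')): buffer="ipfaizig" (len 8), cursors c1@1 c2@5 c3@7, authorship 1...2.3.
After op 2 (delete): buffer="pfazg" (len 5), cursors c1@0 c2@3 c3@4, authorship .....
After op 3 (delete): buffer="pfg" (len 3), cursors c1@0 c2@2 c3@2, authorship ...
After op 4 (insert('a')): buffer="apfaag" (len 6), cursors c1@1 c2@5 c3@5, authorship 1..23.
Authorship (.=original, N=cursor N): 1 . . 2 3 .
Index 4: author = 3

Answer: cursor 3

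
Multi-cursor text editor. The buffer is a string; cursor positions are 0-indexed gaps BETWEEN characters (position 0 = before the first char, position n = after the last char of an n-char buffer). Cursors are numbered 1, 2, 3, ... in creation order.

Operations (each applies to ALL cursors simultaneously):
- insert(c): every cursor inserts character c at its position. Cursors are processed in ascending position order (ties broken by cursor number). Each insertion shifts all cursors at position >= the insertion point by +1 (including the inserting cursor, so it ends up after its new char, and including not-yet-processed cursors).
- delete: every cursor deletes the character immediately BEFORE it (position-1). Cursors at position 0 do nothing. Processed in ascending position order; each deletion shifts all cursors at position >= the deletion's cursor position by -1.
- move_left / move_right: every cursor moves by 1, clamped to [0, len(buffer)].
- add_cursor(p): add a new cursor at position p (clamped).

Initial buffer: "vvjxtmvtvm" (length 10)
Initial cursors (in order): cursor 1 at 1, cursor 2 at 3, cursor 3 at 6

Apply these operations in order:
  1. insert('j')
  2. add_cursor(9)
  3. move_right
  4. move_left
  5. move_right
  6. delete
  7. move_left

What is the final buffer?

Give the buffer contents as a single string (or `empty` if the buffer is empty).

Answer: vjjjtmtvm

Derivation:
After op 1 (insert('j')): buffer="vjvjjxtmjvtvm" (len 13), cursors c1@2 c2@5 c3@9, authorship .1..2...3....
After op 2 (add_cursor(9)): buffer="vjvjjxtmjvtvm" (len 13), cursors c1@2 c2@5 c3@9 c4@9, authorship .1..2...3....
After op 3 (move_right): buffer="vjvjjxtmjvtvm" (len 13), cursors c1@3 c2@6 c3@10 c4@10, authorship .1..2...3....
After op 4 (move_left): buffer="vjvjjxtmjvtvm" (len 13), cursors c1@2 c2@5 c3@9 c4@9, authorship .1..2...3....
After op 5 (move_right): buffer="vjvjjxtmjvtvm" (len 13), cursors c1@3 c2@6 c3@10 c4@10, authorship .1..2...3....
After op 6 (delete): buffer="vjjjtmtvm" (len 9), cursors c1@2 c2@4 c3@6 c4@6, authorship .1.2.....
After op 7 (move_left): buffer="vjjjtmtvm" (len 9), cursors c1@1 c2@3 c3@5 c4@5, authorship .1.2.....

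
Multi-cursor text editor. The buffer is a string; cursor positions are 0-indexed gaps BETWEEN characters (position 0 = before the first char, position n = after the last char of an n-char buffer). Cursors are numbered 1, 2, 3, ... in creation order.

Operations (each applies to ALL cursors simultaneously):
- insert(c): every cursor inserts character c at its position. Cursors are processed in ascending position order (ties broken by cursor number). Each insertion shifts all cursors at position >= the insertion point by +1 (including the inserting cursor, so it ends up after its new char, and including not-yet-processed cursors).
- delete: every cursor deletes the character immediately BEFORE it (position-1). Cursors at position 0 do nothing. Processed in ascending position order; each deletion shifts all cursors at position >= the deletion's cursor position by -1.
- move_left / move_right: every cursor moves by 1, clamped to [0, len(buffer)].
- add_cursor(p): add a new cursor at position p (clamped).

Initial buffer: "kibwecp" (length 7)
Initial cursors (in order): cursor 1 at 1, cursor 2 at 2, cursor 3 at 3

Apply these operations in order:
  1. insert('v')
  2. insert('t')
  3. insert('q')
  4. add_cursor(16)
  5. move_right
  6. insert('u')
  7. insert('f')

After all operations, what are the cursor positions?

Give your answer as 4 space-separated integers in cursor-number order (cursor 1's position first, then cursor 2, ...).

Answer: 7 13 19 24

Derivation:
After op 1 (insert('v')): buffer="kvivbvwecp" (len 10), cursors c1@2 c2@4 c3@6, authorship .1.2.3....
After op 2 (insert('t')): buffer="kvtivtbvtwecp" (len 13), cursors c1@3 c2@6 c3@9, authorship .11.22.33....
After op 3 (insert('q')): buffer="kvtqivtqbvtqwecp" (len 16), cursors c1@4 c2@8 c3@12, authorship .111.222.333....
After op 4 (add_cursor(16)): buffer="kvtqivtqbvtqwecp" (len 16), cursors c1@4 c2@8 c3@12 c4@16, authorship .111.222.333....
After op 5 (move_right): buffer="kvtqivtqbvtqwecp" (len 16), cursors c1@5 c2@9 c3@13 c4@16, authorship .111.222.333....
After op 6 (insert('u')): buffer="kvtqiuvtqbuvtqwuecpu" (len 20), cursors c1@6 c2@11 c3@16 c4@20, authorship .111.1222.2333.3...4
After op 7 (insert('f')): buffer="kvtqiufvtqbufvtqwufecpuf" (len 24), cursors c1@7 c2@13 c3@19 c4@24, authorship .111.11222.22333.33...44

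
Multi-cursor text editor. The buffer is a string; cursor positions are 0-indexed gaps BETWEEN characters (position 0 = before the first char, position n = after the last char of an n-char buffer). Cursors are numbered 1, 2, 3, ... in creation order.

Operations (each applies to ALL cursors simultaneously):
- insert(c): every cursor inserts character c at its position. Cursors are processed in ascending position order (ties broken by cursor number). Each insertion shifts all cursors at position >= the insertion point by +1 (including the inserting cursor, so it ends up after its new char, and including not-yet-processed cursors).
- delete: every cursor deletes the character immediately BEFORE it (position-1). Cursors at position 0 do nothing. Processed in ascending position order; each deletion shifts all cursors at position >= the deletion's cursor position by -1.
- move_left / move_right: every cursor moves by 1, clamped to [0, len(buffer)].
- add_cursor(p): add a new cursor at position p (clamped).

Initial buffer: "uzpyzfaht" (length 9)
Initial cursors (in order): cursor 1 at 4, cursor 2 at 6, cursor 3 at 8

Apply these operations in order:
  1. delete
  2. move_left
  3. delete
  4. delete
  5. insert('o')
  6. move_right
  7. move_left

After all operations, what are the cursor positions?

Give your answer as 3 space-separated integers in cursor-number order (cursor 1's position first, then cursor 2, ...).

Answer: 3 3 3

Derivation:
After op 1 (delete): buffer="uzpzat" (len 6), cursors c1@3 c2@4 c3@5, authorship ......
After op 2 (move_left): buffer="uzpzat" (len 6), cursors c1@2 c2@3 c3@4, authorship ......
After op 3 (delete): buffer="uat" (len 3), cursors c1@1 c2@1 c3@1, authorship ...
After op 4 (delete): buffer="at" (len 2), cursors c1@0 c2@0 c3@0, authorship ..
After op 5 (insert('o')): buffer="oooat" (len 5), cursors c1@3 c2@3 c3@3, authorship 123..
After op 6 (move_right): buffer="oooat" (len 5), cursors c1@4 c2@4 c3@4, authorship 123..
After op 7 (move_left): buffer="oooat" (len 5), cursors c1@3 c2@3 c3@3, authorship 123..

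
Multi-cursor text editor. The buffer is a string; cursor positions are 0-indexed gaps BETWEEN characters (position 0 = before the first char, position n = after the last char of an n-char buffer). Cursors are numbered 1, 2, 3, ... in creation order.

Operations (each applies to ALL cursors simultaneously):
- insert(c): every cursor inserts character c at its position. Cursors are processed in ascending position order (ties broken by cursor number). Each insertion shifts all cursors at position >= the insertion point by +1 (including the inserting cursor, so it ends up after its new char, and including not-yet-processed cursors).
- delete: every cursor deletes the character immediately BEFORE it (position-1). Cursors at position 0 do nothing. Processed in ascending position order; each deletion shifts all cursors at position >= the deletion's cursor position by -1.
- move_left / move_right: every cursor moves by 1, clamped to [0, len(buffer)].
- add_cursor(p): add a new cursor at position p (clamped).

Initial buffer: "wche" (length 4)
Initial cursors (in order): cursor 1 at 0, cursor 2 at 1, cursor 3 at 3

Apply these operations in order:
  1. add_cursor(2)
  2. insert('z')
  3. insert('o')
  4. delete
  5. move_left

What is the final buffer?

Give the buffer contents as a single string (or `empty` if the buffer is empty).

Answer: zwzczhze

Derivation:
After op 1 (add_cursor(2)): buffer="wche" (len 4), cursors c1@0 c2@1 c4@2 c3@3, authorship ....
After op 2 (insert('z')): buffer="zwzczhze" (len 8), cursors c1@1 c2@3 c4@5 c3@7, authorship 1.2.4.3.
After op 3 (insert('o')): buffer="zowzoczohzoe" (len 12), cursors c1@2 c2@5 c4@8 c3@11, authorship 11.22.44.33.
After op 4 (delete): buffer="zwzczhze" (len 8), cursors c1@1 c2@3 c4@5 c3@7, authorship 1.2.4.3.
After op 5 (move_left): buffer="zwzczhze" (len 8), cursors c1@0 c2@2 c4@4 c3@6, authorship 1.2.4.3.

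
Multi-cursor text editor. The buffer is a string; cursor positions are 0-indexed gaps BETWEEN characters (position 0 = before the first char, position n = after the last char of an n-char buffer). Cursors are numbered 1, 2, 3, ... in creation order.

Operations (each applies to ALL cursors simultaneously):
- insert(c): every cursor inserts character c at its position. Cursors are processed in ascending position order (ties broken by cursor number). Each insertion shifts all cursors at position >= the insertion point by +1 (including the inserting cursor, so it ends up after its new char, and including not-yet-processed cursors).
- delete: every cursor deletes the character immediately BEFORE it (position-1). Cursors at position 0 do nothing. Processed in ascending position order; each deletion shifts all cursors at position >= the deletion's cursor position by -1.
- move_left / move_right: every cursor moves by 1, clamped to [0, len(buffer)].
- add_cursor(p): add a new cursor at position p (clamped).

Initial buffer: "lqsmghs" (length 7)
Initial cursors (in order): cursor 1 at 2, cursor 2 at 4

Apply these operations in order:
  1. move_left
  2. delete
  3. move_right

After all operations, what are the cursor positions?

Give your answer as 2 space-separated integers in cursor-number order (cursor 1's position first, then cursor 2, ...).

Answer: 1 2

Derivation:
After op 1 (move_left): buffer="lqsmghs" (len 7), cursors c1@1 c2@3, authorship .......
After op 2 (delete): buffer="qmghs" (len 5), cursors c1@0 c2@1, authorship .....
After op 3 (move_right): buffer="qmghs" (len 5), cursors c1@1 c2@2, authorship .....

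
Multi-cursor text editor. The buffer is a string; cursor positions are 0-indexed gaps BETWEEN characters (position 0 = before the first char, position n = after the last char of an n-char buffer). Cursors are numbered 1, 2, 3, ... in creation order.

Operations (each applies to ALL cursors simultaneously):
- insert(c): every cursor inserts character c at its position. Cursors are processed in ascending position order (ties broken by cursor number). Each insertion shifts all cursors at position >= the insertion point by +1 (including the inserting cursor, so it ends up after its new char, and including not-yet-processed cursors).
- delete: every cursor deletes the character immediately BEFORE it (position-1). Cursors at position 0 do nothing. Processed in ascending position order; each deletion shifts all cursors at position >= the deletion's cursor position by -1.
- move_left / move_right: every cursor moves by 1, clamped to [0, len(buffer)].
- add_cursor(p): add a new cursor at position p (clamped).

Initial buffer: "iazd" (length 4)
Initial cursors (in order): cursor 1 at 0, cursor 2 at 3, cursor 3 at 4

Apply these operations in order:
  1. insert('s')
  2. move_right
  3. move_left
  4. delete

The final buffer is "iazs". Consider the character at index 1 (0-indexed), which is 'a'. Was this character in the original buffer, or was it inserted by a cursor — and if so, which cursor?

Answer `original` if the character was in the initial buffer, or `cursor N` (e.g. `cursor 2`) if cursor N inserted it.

Answer: original

Derivation:
After op 1 (insert('s')): buffer="siazsds" (len 7), cursors c1@1 c2@5 c3@7, authorship 1...2.3
After op 2 (move_right): buffer="siazsds" (len 7), cursors c1@2 c2@6 c3@7, authorship 1...2.3
After op 3 (move_left): buffer="siazsds" (len 7), cursors c1@1 c2@5 c3@6, authorship 1...2.3
After op 4 (delete): buffer="iazs" (len 4), cursors c1@0 c2@3 c3@3, authorship ...3
Authorship (.=original, N=cursor N): . . . 3
Index 1: author = original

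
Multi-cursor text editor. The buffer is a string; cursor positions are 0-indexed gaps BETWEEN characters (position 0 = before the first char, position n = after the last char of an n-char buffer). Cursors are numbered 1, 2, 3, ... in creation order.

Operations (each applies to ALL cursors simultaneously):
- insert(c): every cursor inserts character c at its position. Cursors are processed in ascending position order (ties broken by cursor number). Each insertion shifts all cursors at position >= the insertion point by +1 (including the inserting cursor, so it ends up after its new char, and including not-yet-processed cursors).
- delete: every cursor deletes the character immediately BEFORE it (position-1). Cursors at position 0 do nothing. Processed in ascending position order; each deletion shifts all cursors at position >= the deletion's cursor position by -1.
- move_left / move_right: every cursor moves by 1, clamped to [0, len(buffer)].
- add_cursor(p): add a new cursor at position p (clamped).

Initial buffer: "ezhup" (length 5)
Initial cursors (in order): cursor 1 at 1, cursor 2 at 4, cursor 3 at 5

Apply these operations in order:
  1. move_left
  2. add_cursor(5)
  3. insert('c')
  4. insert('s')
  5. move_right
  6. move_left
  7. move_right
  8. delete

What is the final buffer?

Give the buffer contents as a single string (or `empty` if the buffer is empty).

Answer: cszhcscsc

Derivation:
After op 1 (move_left): buffer="ezhup" (len 5), cursors c1@0 c2@3 c3@4, authorship .....
After op 2 (add_cursor(5)): buffer="ezhup" (len 5), cursors c1@0 c2@3 c3@4 c4@5, authorship .....
After op 3 (insert('c')): buffer="cezhcucpc" (len 9), cursors c1@1 c2@5 c3@7 c4@9, authorship 1...2.3.4
After op 4 (insert('s')): buffer="csezhcsucspcs" (len 13), cursors c1@2 c2@7 c3@10 c4@13, authorship 11...22.33.44
After op 5 (move_right): buffer="csezhcsucspcs" (len 13), cursors c1@3 c2@8 c3@11 c4@13, authorship 11...22.33.44
After op 6 (move_left): buffer="csezhcsucspcs" (len 13), cursors c1@2 c2@7 c3@10 c4@12, authorship 11...22.33.44
After op 7 (move_right): buffer="csezhcsucspcs" (len 13), cursors c1@3 c2@8 c3@11 c4@13, authorship 11...22.33.44
After op 8 (delete): buffer="cszhcscsc" (len 9), cursors c1@2 c2@6 c3@8 c4@9, authorship 11..22334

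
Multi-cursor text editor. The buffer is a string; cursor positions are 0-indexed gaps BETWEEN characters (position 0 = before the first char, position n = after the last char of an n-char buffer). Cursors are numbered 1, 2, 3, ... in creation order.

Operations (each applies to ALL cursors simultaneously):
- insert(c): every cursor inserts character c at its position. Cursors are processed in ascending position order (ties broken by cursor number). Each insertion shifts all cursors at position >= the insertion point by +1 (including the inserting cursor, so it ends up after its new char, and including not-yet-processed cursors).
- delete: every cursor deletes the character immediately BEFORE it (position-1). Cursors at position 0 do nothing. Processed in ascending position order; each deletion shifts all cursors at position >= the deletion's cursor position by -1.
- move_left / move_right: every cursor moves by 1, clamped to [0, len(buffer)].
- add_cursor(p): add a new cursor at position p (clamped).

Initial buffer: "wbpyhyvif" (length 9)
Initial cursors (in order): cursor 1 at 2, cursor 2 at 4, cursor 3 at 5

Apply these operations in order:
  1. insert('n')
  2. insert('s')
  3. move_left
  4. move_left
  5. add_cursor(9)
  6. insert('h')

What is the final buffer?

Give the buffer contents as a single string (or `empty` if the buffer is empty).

After op 1 (insert('n')): buffer="wbnpynhnyvif" (len 12), cursors c1@3 c2@6 c3@8, authorship ..1..2.3....
After op 2 (insert('s')): buffer="wbnspynshnsyvif" (len 15), cursors c1@4 c2@8 c3@11, authorship ..11..22.33....
After op 3 (move_left): buffer="wbnspynshnsyvif" (len 15), cursors c1@3 c2@7 c3@10, authorship ..11..22.33....
After op 4 (move_left): buffer="wbnspynshnsyvif" (len 15), cursors c1@2 c2@6 c3@9, authorship ..11..22.33....
After op 5 (add_cursor(9)): buffer="wbnspynshnsyvif" (len 15), cursors c1@2 c2@6 c3@9 c4@9, authorship ..11..22.33....
After op 6 (insert('h')): buffer="wbhnspyhnshhhnsyvif" (len 19), cursors c1@3 c2@8 c3@13 c4@13, authorship ..111..222.3433....

Answer: wbhnspyhnshhhnsyvif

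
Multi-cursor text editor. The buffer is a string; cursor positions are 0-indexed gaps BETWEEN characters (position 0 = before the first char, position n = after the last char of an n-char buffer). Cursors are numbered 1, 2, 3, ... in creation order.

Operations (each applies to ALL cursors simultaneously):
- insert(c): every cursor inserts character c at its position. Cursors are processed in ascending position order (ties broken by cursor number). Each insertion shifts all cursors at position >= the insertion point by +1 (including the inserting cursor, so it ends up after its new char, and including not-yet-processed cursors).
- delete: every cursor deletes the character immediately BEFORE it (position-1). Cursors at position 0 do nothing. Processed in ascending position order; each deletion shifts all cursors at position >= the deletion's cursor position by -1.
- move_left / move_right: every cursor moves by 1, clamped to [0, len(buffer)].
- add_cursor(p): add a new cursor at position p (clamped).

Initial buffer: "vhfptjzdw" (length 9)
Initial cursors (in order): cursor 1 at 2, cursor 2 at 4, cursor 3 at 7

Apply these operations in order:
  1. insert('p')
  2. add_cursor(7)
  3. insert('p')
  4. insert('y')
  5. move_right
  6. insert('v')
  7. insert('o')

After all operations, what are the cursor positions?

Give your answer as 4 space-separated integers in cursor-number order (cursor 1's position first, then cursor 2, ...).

Answer: 8 15 27 20

Derivation:
After op 1 (insert('p')): buffer="vhpfpptjzpdw" (len 12), cursors c1@3 c2@6 c3@10, authorship ..1..2...3..
After op 2 (add_cursor(7)): buffer="vhpfpptjzpdw" (len 12), cursors c1@3 c2@6 c4@7 c3@10, authorship ..1..2...3..
After op 3 (insert('p')): buffer="vhppfppptpjzppdw" (len 16), cursors c1@4 c2@8 c4@10 c3@14, authorship ..11..22.4..33..
After op 4 (insert('y')): buffer="vhppyfpppytpyjzppydw" (len 20), cursors c1@5 c2@10 c4@13 c3@18, authorship ..111..222.44..333..
After op 5 (move_right): buffer="vhppyfpppytpyjzppydw" (len 20), cursors c1@6 c2@11 c4@14 c3@19, authorship ..111..222.44..333..
After op 6 (insert('v')): buffer="vhppyfvpppytvpyjvzppydvw" (len 24), cursors c1@7 c2@13 c4@17 c3@23, authorship ..111.1.222.244.4.333.3.
After op 7 (insert('o')): buffer="vhppyfvopppytvopyjvozppydvow" (len 28), cursors c1@8 c2@15 c4@20 c3@27, authorship ..111.11.222.2244.44.333.33.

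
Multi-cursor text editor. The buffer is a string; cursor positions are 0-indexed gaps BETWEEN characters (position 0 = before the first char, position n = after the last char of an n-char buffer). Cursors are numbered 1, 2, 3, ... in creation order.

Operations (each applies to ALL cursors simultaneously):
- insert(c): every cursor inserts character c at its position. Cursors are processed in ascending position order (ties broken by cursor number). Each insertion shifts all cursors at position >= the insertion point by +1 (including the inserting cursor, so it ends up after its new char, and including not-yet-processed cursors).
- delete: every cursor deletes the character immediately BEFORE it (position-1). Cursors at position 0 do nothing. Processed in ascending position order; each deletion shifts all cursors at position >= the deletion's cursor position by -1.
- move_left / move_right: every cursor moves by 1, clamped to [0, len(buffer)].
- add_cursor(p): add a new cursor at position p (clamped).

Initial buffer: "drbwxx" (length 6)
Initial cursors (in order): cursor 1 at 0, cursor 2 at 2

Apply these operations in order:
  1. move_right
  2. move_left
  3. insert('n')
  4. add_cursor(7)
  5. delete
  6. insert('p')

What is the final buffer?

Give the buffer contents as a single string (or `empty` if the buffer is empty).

After op 1 (move_right): buffer="drbwxx" (len 6), cursors c1@1 c2@3, authorship ......
After op 2 (move_left): buffer="drbwxx" (len 6), cursors c1@0 c2@2, authorship ......
After op 3 (insert('n')): buffer="ndrnbwxx" (len 8), cursors c1@1 c2@4, authorship 1..2....
After op 4 (add_cursor(7)): buffer="ndrnbwxx" (len 8), cursors c1@1 c2@4 c3@7, authorship 1..2....
After op 5 (delete): buffer="drbwx" (len 5), cursors c1@0 c2@2 c3@4, authorship .....
After op 6 (insert('p')): buffer="pdrpbwpx" (len 8), cursors c1@1 c2@4 c3@7, authorship 1..2..3.

Answer: pdrpbwpx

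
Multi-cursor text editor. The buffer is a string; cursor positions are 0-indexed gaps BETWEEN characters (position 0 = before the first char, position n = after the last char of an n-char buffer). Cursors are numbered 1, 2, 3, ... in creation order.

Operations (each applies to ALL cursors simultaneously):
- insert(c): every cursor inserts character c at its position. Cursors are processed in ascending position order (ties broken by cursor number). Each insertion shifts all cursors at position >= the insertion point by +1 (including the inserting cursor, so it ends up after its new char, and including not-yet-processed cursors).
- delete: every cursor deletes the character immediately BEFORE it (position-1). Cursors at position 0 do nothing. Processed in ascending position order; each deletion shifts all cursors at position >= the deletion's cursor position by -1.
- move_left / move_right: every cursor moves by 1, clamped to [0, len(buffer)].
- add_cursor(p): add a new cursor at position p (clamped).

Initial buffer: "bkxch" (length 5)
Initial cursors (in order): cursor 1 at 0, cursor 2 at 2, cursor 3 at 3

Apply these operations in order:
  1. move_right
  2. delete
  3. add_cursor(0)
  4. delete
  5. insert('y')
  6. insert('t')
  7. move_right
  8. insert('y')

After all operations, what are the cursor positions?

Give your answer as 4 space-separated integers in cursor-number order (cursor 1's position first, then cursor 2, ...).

Answer: 13 13 13 13

Derivation:
After op 1 (move_right): buffer="bkxch" (len 5), cursors c1@1 c2@3 c3@4, authorship .....
After op 2 (delete): buffer="kh" (len 2), cursors c1@0 c2@1 c3@1, authorship ..
After op 3 (add_cursor(0)): buffer="kh" (len 2), cursors c1@0 c4@0 c2@1 c3@1, authorship ..
After op 4 (delete): buffer="h" (len 1), cursors c1@0 c2@0 c3@0 c4@0, authorship .
After op 5 (insert('y')): buffer="yyyyh" (len 5), cursors c1@4 c2@4 c3@4 c4@4, authorship 1234.
After op 6 (insert('t')): buffer="yyyytttth" (len 9), cursors c1@8 c2@8 c3@8 c4@8, authorship 12341234.
After op 7 (move_right): buffer="yyyytttth" (len 9), cursors c1@9 c2@9 c3@9 c4@9, authorship 12341234.
After op 8 (insert('y')): buffer="yyyytttthyyyy" (len 13), cursors c1@13 c2@13 c3@13 c4@13, authorship 12341234.1234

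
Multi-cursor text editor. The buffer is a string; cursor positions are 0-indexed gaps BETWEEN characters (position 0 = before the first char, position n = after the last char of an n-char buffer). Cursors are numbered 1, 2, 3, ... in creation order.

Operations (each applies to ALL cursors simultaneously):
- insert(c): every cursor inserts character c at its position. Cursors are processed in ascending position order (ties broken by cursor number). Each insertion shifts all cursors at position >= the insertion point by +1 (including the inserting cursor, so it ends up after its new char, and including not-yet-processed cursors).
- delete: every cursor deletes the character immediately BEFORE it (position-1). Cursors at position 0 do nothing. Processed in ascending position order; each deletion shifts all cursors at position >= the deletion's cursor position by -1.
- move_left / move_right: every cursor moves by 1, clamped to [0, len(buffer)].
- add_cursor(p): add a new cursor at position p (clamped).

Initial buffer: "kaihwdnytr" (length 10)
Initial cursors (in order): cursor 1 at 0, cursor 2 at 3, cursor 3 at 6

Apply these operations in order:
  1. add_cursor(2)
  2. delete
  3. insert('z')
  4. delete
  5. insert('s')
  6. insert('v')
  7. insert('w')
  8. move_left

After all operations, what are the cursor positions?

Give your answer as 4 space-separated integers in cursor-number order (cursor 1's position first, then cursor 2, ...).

After op 1 (add_cursor(2)): buffer="kaihwdnytr" (len 10), cursors c1@0 c4@2 c2@3 c3@6, authorship ..........
After op 2 (delete): buffer="khwnytr" (len 7), cursors c1@0 c2@1 c4@1 c3@3, authorship .......
After op 3 (insert('z')): buffer="zkzzhwznytr" (len 11), cursors c1@1 c2@4 c4@4 c3@7, authorship 1.24..3....
After op 4 (delete): buffer="khwnytr" (len 7), cursors c1@0 c2@1 c4@1 c3@3, authorship .......
After op 5 (insert('s')): buffer="sksshwsnytr" (len 11), cursors c1@1 c2@4 c4@4 c3@7, authorship 1.24..3....
After op 6 (insert('v')): buffer="svkssvvhwsvnytr" (len 15), cursors c1@2 c2@7 c4@7 c3@11, authorship 11.2424..33....
After op 7 (insert('w')): buffer="svwkssvvwwhwsvwnytr" (len 19), cursors c1@3 c2@10 c4@10 c3@15, authorship 111.242424..333....
After op 8 (move_left): buffer="svwkssvvwwhwsvwnytr" (len 19), cursors c1@2 c2@9 c4@9 c3@14, authorship 111.242424..333....

Answer: 2 9 14 9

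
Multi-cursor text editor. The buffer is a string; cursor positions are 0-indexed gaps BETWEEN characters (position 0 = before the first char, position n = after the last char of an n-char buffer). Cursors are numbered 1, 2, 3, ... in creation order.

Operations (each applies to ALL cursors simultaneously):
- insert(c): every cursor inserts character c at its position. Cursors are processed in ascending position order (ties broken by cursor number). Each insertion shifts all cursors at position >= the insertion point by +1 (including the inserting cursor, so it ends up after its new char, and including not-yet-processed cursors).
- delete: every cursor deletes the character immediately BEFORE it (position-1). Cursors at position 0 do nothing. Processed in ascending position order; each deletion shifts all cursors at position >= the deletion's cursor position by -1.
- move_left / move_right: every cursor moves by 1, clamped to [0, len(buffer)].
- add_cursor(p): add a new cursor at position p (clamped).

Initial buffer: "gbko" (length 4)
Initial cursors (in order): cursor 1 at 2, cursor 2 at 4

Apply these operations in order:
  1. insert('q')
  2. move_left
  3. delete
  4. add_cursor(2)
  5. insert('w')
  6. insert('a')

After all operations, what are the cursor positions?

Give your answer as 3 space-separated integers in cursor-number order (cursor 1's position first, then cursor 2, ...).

Answer: 3 9 6

Derivation:
After op 1 (insert('q')): buffer="gbqkoq" (len 6), cursors c1@3 c2@6, authorship ..1..2
After op 2 (move_left): buffer="gbqkoq" (len 6), cursors c1@2 c2@5, authorship ..1..2
After op 3 (delete): buffer="gqkq" (len 4), cursors c1@1 c2@3, authorship .1.2
After op 4 (add_cursor(2)): buffer="gqkq" (len 4), cursors c1@1 c3@2 c2@3, authorship .1.2
After op 5 (insert('w')): buffer="gwqwkwq" (len 7), cursors c1@2 c3@4 c2@6, authorship .113.22
After op 6 (insert('a')): buffer="gwaqwakwaq" (len 10), cursors c1@3 c3@6 c2@9, authorship .11133.222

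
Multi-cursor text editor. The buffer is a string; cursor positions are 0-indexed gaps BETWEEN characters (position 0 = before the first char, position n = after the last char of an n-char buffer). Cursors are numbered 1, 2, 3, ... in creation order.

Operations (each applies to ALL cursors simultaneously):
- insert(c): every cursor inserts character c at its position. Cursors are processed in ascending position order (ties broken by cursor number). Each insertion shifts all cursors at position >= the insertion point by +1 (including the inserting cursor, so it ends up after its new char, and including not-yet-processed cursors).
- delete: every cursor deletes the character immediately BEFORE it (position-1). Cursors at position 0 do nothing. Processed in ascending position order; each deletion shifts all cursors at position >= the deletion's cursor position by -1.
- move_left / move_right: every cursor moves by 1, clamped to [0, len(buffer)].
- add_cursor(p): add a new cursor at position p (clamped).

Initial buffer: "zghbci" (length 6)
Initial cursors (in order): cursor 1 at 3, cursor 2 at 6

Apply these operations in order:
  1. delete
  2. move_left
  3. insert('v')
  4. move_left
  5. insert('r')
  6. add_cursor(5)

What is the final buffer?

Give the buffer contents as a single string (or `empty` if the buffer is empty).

Answer: zrvgbrvc

Derivation:
After op 1 (delete): buffer="zgbc" (len 4), cursors c1@2 c2@4, authorship ....
After op 2 (move_left): buffer="zgbc" (len 4), cursors c1@1 c2@3, authorship ....
After op 3 (insert('v')): buffer="zvgbvc" (len 6), cursors c1@2 c2@5, authorship .1..2.
After op 4 (move_left): buffer="zvgbvc" (len 6), cursors c1@1 c2@4, authorship .1..2.
After op 5 (insert('r')): buffer="zrvgbrvc" (len 8), cursors c1@2 c2@6, authorship .11..22.
After op 6 (add_cursor(5)): buffer="zrvgbrvc" (len 8), cursors c1@2 c3@5 c2@6, authorship .11..22.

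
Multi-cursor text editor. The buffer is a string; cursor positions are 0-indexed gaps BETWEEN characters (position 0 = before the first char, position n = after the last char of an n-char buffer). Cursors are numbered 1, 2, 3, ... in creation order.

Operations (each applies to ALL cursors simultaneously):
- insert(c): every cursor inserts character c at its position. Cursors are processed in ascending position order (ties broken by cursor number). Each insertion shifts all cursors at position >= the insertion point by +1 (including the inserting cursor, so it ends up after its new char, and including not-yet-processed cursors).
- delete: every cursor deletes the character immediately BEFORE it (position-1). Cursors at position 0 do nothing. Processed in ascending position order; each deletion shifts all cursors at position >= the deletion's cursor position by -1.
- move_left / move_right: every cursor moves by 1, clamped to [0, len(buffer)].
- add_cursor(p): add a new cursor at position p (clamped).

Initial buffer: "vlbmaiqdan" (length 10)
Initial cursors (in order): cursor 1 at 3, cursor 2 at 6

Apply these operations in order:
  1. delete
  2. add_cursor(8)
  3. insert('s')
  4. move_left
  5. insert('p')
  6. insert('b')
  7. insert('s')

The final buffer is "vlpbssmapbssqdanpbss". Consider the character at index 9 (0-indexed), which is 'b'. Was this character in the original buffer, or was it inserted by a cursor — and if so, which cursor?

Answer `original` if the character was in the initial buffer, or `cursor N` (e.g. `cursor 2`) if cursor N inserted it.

Answer: cursor 2

Derivation:
After op 1 (delete): buffer="vlmaqdan" (len 8), cursors c1@2 c2@4, authorship ........
After op 2 (add_cursor(8)): buffer="vlmaqdan" (len 8), cursors c1@2 c2@4 c3@8, authorship ........
After op 3 (insert('s')): buffer="vlsmasqdans" (len 11), cursors c1@3 c2@6 c3@11, authorship ..1..2....3
After op 4 (move_left): buffer="vlsmasqdans" (len 11), cursors c1@2 c2@5 c3@10, authorship ..1..2....3
After op 5 (insert('p')): buffer="vlpsmapsqdanps" (len 14), cursors c1@3 c2@7 c3@13, authorship ..11..22....33
After op 6 (insert('b')): buffer="vlpbsmapbsqdanpbs" (len 17), cursors c1@4 c2@9 c3@16, authorship ..111..222....333
After op 7 (insert('s')): buffer="vlpbssmapbssqdanpbss" (len 20), cursors c1@5 c2@11 c3@19, authorship ..1111..2222....3333
Authorship (.=original, N=cursor N): . . 1 1 1 1 . . 2 2 2 2 . . . . 3 3 3 3
Index 9: author = 2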